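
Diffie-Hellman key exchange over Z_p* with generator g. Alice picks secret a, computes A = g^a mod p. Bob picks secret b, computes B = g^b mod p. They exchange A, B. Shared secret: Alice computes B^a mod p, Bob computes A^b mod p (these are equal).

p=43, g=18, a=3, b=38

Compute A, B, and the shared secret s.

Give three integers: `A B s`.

A = 18^3 mod 43  (bits of 3 = 11)
  bit 0 = 1: r = r^2 * 18 mod 43 = 1^2 * 18 = 1*18 = 18
  bit 1 = 1: r = r^2 * 18 mod 43 = 18^2 * 18 = 23*18 = 27
  -> A = 27
B = 18^38 mod 43  (bits of 38 = 100110)
  bit 0 = 1: r = r^2 * 18 mod 43 = 1^2 * 18 = 1*18 = 18
  bit 1 = 0: r = r^2 mod 43 = 18^2 = 23
  bit 2 = 0: r = r^2 mod 43 = 23^2 = 13
  bit 3 = 1: r = r^2 * 18 mod 43 = 13^2 * 18 = 40*18 = 32
  bit 4 = 1: r = r^2 * 18 mod 43 = 32^2 * 18 = 35*18 = 28
  bit 5 = 0: r = r^2 mod 43 = 28^2 = 10
  -> B = 10
s = B^a = 10^3 mod 43  (bits of 3 = 11)
  bit 0 = 1: r = r^2 * 10 mod 43 = 1^2 * 10 = 1*10 = 10
  bit 1 = 1: r = r^2 * 10 mod 43 = 10^2 * 10 = 14*10 = 11
  -> s = B^a = 11

Answer: 27 10 11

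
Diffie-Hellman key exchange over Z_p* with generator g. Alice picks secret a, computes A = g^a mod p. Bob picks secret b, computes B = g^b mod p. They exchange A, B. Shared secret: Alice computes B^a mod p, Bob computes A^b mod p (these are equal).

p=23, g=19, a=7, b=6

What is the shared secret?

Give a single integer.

Answer: 13

Derivation:
A = 19^7 mod 23  (bits of 7 = 111)
  bit 0 = 1: r = r^2 * 19 mod 23 = 1^2 * 19 = 1*19 = 19
  bit 1 = 1: r = r^2 * 19 mod 23 = 19^2 * 19 = 16*19 = 5
  bit 2 = 1: r = r^2 * 19 mod 23 = 5^2 * 19 = 2*19 = 15
  -> A = 15
B = 19^6 mod 23  (bits of 6 = 110)
  bit 0 = 1: r = r^2 * 19 mod 23 = 1^2 * 19 = 1*19 = 19
  bit 1 = 1: r = r^2 * 19 mod 23 = 19^2 * 19 = 16*19 = 5
  bit 2 = 0: r = r^2 mod 23 = 5^2 = 2
  -> B = 2
s = B^a = 2^7 mod 23  (bits of 7 = 111)
  bit 0 = 1: r = r^2 * 2 mod 23 = 1^2 * 2 = 1*2 = 2
  bit 1 = 1: r = r^2 * 2 mod 23 = 2^2 * 2 = 4*2 = 8
  bit 2 = 1: r = r^2 * 2 mod 23 = 8^2 * 2 = 18*2 = 13
  -> s = B^a = 13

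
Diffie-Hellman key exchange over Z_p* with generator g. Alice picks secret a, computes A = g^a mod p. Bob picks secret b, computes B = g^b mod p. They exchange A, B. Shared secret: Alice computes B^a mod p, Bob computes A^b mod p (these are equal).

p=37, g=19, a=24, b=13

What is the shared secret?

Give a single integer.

Answer: 26

Derivation:
A = 19^24 mod 37  (bits of 24 = 11000)
  bit 0 = 1: r = r^2 * 19 mod 37 = 1^2 * 19 = 1*19 = 19
  bit 1 = 1: r = r^2 * 19 mod 37 = 19^2 * 19 = 28*19 = 14
  bit 2 = 0: r = r^2 mod 37 = 14^2 = 11
  bit 3 = 0: r = r^2 mod 37 = 11^2 = 10
  bit 4 = 0: r = r^2 mod 37 = 10^2 = 26
  -> A = 26
B = 19^13 mod 37  (bits of 13 = 1101)
  bit 0 = 1: r = r^2 * 19 mod 37 = 1^2 * 19 = 1*19 = 19
  bit 1 = 1: r = r^2 * 19 mod 37 = 19^2 * 19 = 28*19 = 14
  bit 2 = 0: r = r^2 mod 37 = 14^2 = 11
  bit 3 = 1: r = r^2 * 19 mod 37 = 11^2 * 19 = 10*19 = 5
  -> B = 5
s = B^a = 5^24 mod 37  (bits of 24 = 11000)
  bit 0 = 1: r = r^2 * 5 mod 37 = 1^2 * 5 = 1*5 = 5
  bit 1 = 1: r = r^2 * 5 mod 37 = 5^2 * 5 = 25*5 = 14
  bit 2 = 0: r = r^2 mod 37 = 14^2 = 11
  bit 3 = 0: r = r^2 mod 37 = 11^2 = 10
  bit 4 = 0: r = r^2 mod 37 = 10^2 = 26
  -> s = B^a = 26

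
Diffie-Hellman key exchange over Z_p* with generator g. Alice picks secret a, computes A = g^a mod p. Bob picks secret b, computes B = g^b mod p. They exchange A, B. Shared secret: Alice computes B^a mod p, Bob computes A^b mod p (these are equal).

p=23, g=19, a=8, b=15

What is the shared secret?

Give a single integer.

Answer: 6

Derivation:
A = 19^8 mod 23  (bits of 8 = 1000)
  bit 0 = 1: r = r^2 * 19 mod 23 = 1^2 * 19 = 1*19 = 19
  bit 1 = 0: r = r^2 mod 23 = 19^2 = 16
  bit 2 = 0: r = r^2 mod 23 = 16^2 = 3
  bit 3 = 0: r = r^2 mod 23 = 3^2 = 9
  -> A = 9
B = 19^15 mod 23  (bits of 15 = 1111)
  bit 0 = 1: r = r^2 * 19 mod 23 = 1^2 * 19 = 1*19 = 19
  bit 1 = 1: r = r^2 * 19 mod 23 = 19^2 * 19 = 16*19 = 5
  bit 2 = 1: r = r^2 * 19 mod 23 = 5^2 * 19 = 2*19 = 15
  bit 3 = 1: r = r^2 * 19 mod 23 = 15^2 * 19 = 18*19 = 20
  -> B = 20
s = B^a = 20^8 mod 23  (bits of 8 = 1000)
  bit 0 = 1: r = r^2 * 20 mod 23 = 1^2 * 20 = 1*20 = 20
  bit 1 = 0: r = r^2 mod 23 = 20^2 = 9
  bit 2 = 0: r = r^2 mod 23 = 9^2 = 12
  bit 3 = 0: r = r^2 mod 23 = 12^2 = 6
  -> s = B^a = 6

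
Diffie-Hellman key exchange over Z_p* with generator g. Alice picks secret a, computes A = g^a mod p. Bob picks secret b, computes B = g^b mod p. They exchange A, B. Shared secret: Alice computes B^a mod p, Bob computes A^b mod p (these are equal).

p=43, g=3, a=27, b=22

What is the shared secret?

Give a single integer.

Answer: 41

Derivation:
A = 3^27 mod 43  (bits of 27 = 11011)
  bit 0 = 1: r = r^2 * 3 mod 43 = 1^2 * 3 = 1*3 = 3
  bit 1 = 1: r = r^2 * 3 mod 43 = 3^2 * 3 = 9*3 = 27
  bit 2 = 0: r = r^2 mod 43 = 27^2 = 41
  bit 3 = 1: r = r^2 * 3 mod 43 = 41^2 * 3 = 4*3 = 12
  bit 4 = 1: r = r^2 * 3 mod 43 = 12^2 * 3 = 15*3 = 2
  -> A = 2
B = 3^22 mod 43  (bits of 22 = 10110)
  bit 0 = 1: r = r^2 * 3 mod 43 = 1^2 * 3 = 1*3 = 3
  bit 1 = 0: r = r^2 mod 43 = 3^2 = 9
  bit 2 = 1: r = r^2 * 3 mod 43 = 9^2 * 3 = 38*3 = 28
  bit 3 = 1: r = r^2 * 3 mod 43 = 28^2 * 3 = 10*3 = 30
  bit 4 = 0: r = r^2 mod 43 = 30^2 = 40
  -> B = 40
s = B^a = 40^27 mod 43  (bits of 27 = 11011)
  bit 0 = 1: r = r^2 * 40 mod 43 = 1^2 * 40 = 1*40 = 40
  bit 1 = 1: r = r^2 * 40 mod 43 = 40^2 * 40 = 9*40 = 16
  bit 2 = 0: r = r^2 mod 43 = 16^2 = 41
  bit 3 = 1: r = r^2 * 40 mod 43 = 41^2 * 40 = 4*40 = 31
  bit 4 = 1: r = r^2 * 40 mod 43 = 31^2 * 40 = 15*40 = 41
  -> s = B^a = 41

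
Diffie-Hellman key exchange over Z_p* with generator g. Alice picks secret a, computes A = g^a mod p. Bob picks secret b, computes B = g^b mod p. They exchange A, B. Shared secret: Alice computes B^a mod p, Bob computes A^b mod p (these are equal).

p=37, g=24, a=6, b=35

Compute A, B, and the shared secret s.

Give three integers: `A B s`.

A = 24^6 mod 37  (bits of 6 = 110)
  bit 0 = 1: r = r^2 * 24 mod 37 = 1^2 * 24 = 1*24 = 24
  bit 1 = 1: r = r^2 * 24 mod 37 = 24^2 * 24 = 21*24 = 23
  bit 2 = 0: r = r^2 mod 37 = 23^2 = 11
  -> A = 11
B = 24^35 mod 37  (bits of 35 = 100011)
  bit 0 = 1: r = r^2 * 24 mod 37 = 1^2 * 24 = 1*24 = 24
  bit 1 = 0: r = r^2 mod 37 = 24^2 = 21
  bit 2 = 0: r = r^2 mod 37 = 21^2 = 34
  bit 3 = 0: r = r^2 mod 37 = 34^2 = 9
  bit 4 = 1: r = r^2 * 24 mod 37 = 9^2 * 24 = 7*24 = 20
  bit 5 = 1: r = r^2 * 24 mod 37 = 20^2 * 24 = 30*24 = 17
  -> B = 17
s = B^a = 17^6 mod 37  (bits of 6 = 110)
  bit 0 = 1: r = r^2 * 17 mod 37 = 1^2 * 17 = 1*17 = 17
  bit 1 = 1: r = r^2 * 17 mod 37 = 17^2 * 17 = 30*17 = 29
  bit 2 = 0: r = r^2 mod 37 = 29^2 = 27
  -> s = B^a = 27

Answer: 11 17 27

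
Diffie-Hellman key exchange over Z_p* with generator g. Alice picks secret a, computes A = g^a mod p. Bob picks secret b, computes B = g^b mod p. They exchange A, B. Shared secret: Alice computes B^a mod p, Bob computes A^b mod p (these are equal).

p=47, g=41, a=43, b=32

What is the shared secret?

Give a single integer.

A = 41^43 mod 47  (bits of 43 = 101011)
  bit 0 = 1: r = r^2 * 41 mod 47 = 1^2 * 41 = 1*41 = 41
  bit 1 = 0: r = r^2 mod 47 = 41^2 = 36
  bit 2 = 1: r = r^2 * 41 mod 47 = 36^2 * 41 = 27*41 = 26
  bit 3 = 0: r = r^2 mod 47 = 26^2 = 18
  bit 4 = 1: r = r^2 * 41 mod 47 = 18^2 * 41 = 42*41 = 30
  bit 5 = 1: r = r^2 * 41 mod 47 = 30^2 * 41 = 7*41 = 5
  -> A = 5
B = 41^32 mod 47  (bits of 32 = 100000)
  bit 0 = 1: r = r^2 * 41 mod 47 = 1^2 * 41 = 1*41 = 41
  bit 1 = 0: r = r^2 mod 47 = 41^2 = 36
  bit 2 = 0: r = r^2 mod 47 = 36^2 = 27
  bit 3 = 0: r = r^2 mod 47 = 27^2 = 24
  bit 4 = 0: r = r^2 mod 47 = 24^2 = 12
  bit 5 = 0: r = r^2 mod 47 = 12^2 = 3
  -> B = 3
s = B^a = 3^43 mod 47  (bits of 43 = 101011)
  bit 0 = 1: r = r^2 * 3 mod 47 = 1^2 * 3 = 1*3 = 3
  bit 1 = 0: r = r^2 mod 47 = 3^2 = 9
  bit 2 = 1: r = r^2 * 3 mod 47 = 9^2 * 3 = 34*3 = 8
  bit 3 = 0: r = r^2 mod 47 = 8^2 = 17
  bit 4 = 1: r = r^2 * 3 mod 47 = 17^2 * 3 = 7*3 = 21
  bit 5 = 1: r = r^2 * 3 mod 47 = 21^2 * 3 = 18*3 = 7
  -> s = B^a = 7

Answer: 7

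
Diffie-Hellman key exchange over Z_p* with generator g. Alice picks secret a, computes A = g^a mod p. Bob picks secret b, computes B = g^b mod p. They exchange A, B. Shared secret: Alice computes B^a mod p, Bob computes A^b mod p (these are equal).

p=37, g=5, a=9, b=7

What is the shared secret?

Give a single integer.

A = 5^9 mod 37  (bits of 9 = 1001)
  bit 0 = 1: r = r^2 * 5 mod 37 = 1^2 * 5 = 1*5 = 5
  bit 1 = 0: r = r^2 mod 37 = 5^2 = 25
  bit 2 = 0: r = r^2 mod 37 = 25^2 = 33
  bit 3 = 1: r = r^2 * 5 mod 37 = 33^2 * 5 = 16*5 = 6
  -> A = 6
B = 5^7 mod 37  (bits of 7 = 111)
  bit 0 = 1: r = r^2 * 5 mod 37 = 1^2 * 5 = 1*5 = 5
  bit 1 = 1: r = r^2 * 5 mod 37 = 5^2 * 5 = 25*5 = 14
  bit 2 = 1: r = r^2 * 5 mod 37 = 14^2 * 5 = 11*5 = 18
  -> B = 18
s = B^a = 18^9 mod 37  (bits of 9 = 1001)
  bit 0 = 1: r = r^2 * 18 mod 37 = 1^2 * 18 = 1*18 = 18
  bit 1 = 0: r = r^2 mod 37 = 18^2 = 28
  bit 2 = 0: r = r^2 mod 37 = 28^2 = 7
  bit 3 = 1: r = r^2 * 18 mod 37 = 7^2 * 18 = 12*18 = 31
  -> s = B^a = 31

Answer: 31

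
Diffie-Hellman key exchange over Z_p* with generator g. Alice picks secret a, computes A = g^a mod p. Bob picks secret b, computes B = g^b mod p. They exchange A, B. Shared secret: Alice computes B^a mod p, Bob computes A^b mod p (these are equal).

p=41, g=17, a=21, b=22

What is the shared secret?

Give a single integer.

A = 17^21 mod 41  (bits of 21 = 10101)
  bit 0 = 1: r = r^2 * 17 mod 41 = 1^2 * 17 = 1*17 = 17
  bit 1 = 0: r = r^2 mod 41 = 17^2 = 2
  bit 2 = 1: r = r^2 * 17 mod 41 = 2^2 * 17 = 4*17 = 27
  bit 3 = 0: r = r^2 mod 41 = 27^2 = 32
  bit 4 = 1: r = r^2 * 17 mod 41 = 32^2 * 17 = 40*17 = 24
  -> A = 24
B = 17^22 mod 41  (bits of 22 = 10110)
  bit 0 = 1: r = r^2 * 17 mod 41 = 1^2 * 17 = 1*17 = 17
  bit 1 = 0: r = r^2 mod 41 = 17^2 = 2
  bit 2 = 1: r = r^2 * 17 mod 41 = 2^2 * 17 = 4*17 = 27
  bit 3 = 1: r = r^2 * 17 mod 41 = 27^2 * 17 = 32*17 = 11
  bit 4 = 0: r = r^2 mod 41 = 11^2 = 39
  -> B = 39
s = B^a = 39^21 mod 41  (bits of 21 = 10101)
  bit 0 = 1: r = r^2 * 39 mod 41 = 1^2 * 39 = 1*39 = 39
  bit 1 = 0: r = r^2 mod 41 = 39^2 = 4
  bit 2 = 1: r = r^2 * 39 mod 41 = 4^2 * 39 = 16*39 = 9
  bit 3 = 0: r = r^2 mod 41 = 9^2 = 40
  bit 4 = 1: r = r^2 * 39 mod 41 = 40^2 * 39 = 1*39 = 39
  -> s = B^a = 39

Answer: 39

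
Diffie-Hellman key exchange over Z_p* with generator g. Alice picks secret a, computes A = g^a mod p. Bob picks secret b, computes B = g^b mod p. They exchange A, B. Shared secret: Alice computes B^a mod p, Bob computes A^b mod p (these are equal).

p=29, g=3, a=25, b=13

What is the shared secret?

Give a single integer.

A = 3^25 mod 29  (bits of 25 = 11001)
  bit 0 = 1: r = r^2 * 3 mod 29 = 1^2 * 3 = 1*3 = 3
  bit 1 = 1: r = r^2 * 3 mod 29 = 3^2 * 3 = 9*3 = 27
  bit 2 = 0: r = r^2 mod 29 = 27^2 = 4
  bit 3 = 0: r = r^2 mod 29 = 4^2 = 16
  bit 4 = 1: r = r^2 * 3 mod 29 = 16^2 * 3 = 24*3 = 14
  -> A = 14
B = 3^13 mod 29  (bits of 13 = 1101)
  bit 0 = 1: r = r^2 * 3 mod 29 = 1^2 * 3 = 1*3 = 3
  bit 1 = 1: r = r^2 * 3 mod 29 = 3^2 * 3 = 9*3 = 27
  bit 2 = 0: r = r^2 mod 29 = 27^2 = 4
  bit 3 = 1: r = r^2 * 3 mod 29 = 4^2 * 3 = 16*3 = 19
  -> B = 19
s = B^a = 19^25 mod 29  (bits of 25 = 11001)
  bit 0 = 1: r = r^2 * 19 mod 29 = 1^2 * 19 = 1*19 = 19
  bit 1 = 1: r = r^2 * 19 mod 29 = 19^2 * 19 = 13*19 = 15
  bit 2 = 0: r = r^2 mod 29 = 15^2 = 22
  bit 3 = 0: r = r^2 mod 29 = 22^2 = 20
  bit 4 = 1: r = r^2 * 19 mod 29 = 20^2 * 19 = 23*19 = 2
  -> s = B^a = 2

Answer: 2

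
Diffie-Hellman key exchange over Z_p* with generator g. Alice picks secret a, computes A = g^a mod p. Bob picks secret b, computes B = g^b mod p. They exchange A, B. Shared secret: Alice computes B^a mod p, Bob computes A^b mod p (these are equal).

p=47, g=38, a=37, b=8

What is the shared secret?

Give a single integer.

A = 38^37 mod 47  (bits of 37 = 100101)
  bit 0 = 1: r = r^2 * 38 mod 47 = 1^2 * 38 = 1*38 = 38
  bit 1 = 0: r = r^2 mod 47 = 38^2 = 34
  bit 2 = 0: r = r^2 mod 47 = 34^2 = 28
  bit 3 = 1: r = r^2 * 38 mod 47 = 28^2 * 38 = 32*38 = 41
  bit 4 = 0: r = r^2 mod 47 = 41^2 = 36
  bit 5 = 1: r = r^2 * 38 mod 47 = 36^2 * 38 = 27*38 = 39
  -> A = 39
B = 38^8 mod 47  (bits of 8 = 1000)
  bit 0 = 1: r = r^2 * 38 mod 47 = 1^2 * 38 = 1*38 = 38
  bit 1 = 0: r = r^2 mod 47 = 38^2 = 34
  bit 2 = 0: r = r^2 mod 47 = 34^2 = 28
  bit 3 = 0: r = r^2 mod 47 = 28^2 = 32
  -> B = 32
s = B^a = 32^37 mod 47  (bits of 37 = 100101)
  bit 0 = 1: r = r^2 * 32 mod 47 = 1^2 * 32 = 1*32 = 32
  bit 1 = 0: r = r^2 mod 47 = 32^2 = 37
  bit 2 = 0: r = r^2 mod 47 = 37^2 = 6
  bit 3 = 1: r = r^2 * 32 mod 47 = 6^2 * 32 = 36*32 = 24
  bit 4 = 0: r = r^2 mod 47 = 24^2 = 12
  bit 5 = 1: r = r^2 * 32 mod 47 = 12^2 * 32 = 3*32 = 2
  -> s = B^a = 2

Answer: 2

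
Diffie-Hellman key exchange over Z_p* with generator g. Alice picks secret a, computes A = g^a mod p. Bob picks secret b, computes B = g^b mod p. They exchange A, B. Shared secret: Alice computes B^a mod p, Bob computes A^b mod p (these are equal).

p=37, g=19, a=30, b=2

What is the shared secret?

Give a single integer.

A = 19^30 mod 37  (bits of 30 = 11110)
  bit 0 = 1: r = r^2 * 19 mod 37 = 1^2 * 19 = 1*19 = 19
  bit 1 = 1: r = r^2 * 19 mod 37 = 19^2 * 19 = 28*19 = 14
  bit 2 = 1: r = r^2 * 19 mod 37 = 14^2 * 19 = 11*19 = 24
  bit 3 = 1: r = r^2 * 19 mod 37 = 24^2 * 19 = 21*19 = 29
  bit 4 = 0: r = r^2 mod 37 = 29^2 = 27
  -> A = 27
B = 19^2 mod 37  (bits of 2 = 10)
  bit 0 = 1: r = r^2 * 19 mod 37 = 1^2 * 19 = 1*19 = 19
  bit 1 = 0: r = r^2 mod 37 = 19^2 = 28
  -> B = 28
s = B^a = 28^30 mod 37  (bits of 30 = 11110)
  bit 0 = 1: r = r^2 * 28 mod 37 = 1^2 * 28 = 1*28 = 28
  bit 1 = 1: r = r^2 * 28 mod 37 = 28^2 * 28 = 7*28 = 11
  bit 2 = 1: r = r^2 * 28 mod 37 = 11^2 * 28 = 10*28 = 21
  bit 3 = 1: r = r^2 * 28 mod 37 = 21^2 * 28 = 34*28 = 27
  bit 4 = 0: r = r^2 mod 37 = 27^2 = 26
  -> s = B^a = 26

Answer: 26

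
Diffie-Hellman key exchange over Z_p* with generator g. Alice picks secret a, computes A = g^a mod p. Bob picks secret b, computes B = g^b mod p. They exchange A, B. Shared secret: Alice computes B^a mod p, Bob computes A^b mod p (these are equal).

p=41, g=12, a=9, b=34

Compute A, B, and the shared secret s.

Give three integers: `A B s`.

A = 12^9 mod 41  (bits of 9 = 1001)
  bit 0 = 1: r = r^2 * 12 mod 41 = 1^2 * 12 = 1*12 = 12
  bit 1 = 0: r = r^2 mod 41 = 12^2 = 21
  bit 2 = 0: r = r^2 mod 41 = 21^2 = 31
  bit 3 = 1: r = r^2 * 12 mod 41 = 31^2 * 12 = 18*12 = 11
  -> A = 11
B = 12^34 mod 41  (bits of 34 = 100010)
  bit 0 = 1: r = r^2 * 12 mod 41 = 1^2 * 12 = 1*12 = 12
  bit 1 = 0: r = r^2 mod 41 = 12^2 = 21
  bit 2 = 0: r = r^2 mod 41 = 21^2 = 31
  bit 3 = 0: r = r^2 mod 41 = 31^2 = 18
  bit 4 = 1: r = r^2 * 12 mod 41 = 18^2 * 12 = 37*12 = 34
  bit 5 = 0: r = r^2 mod 41 = 34^2 = 8
  -> B = 8
s = B^a = 8^9 mod 41  (bits of 9 = 1001)
  bit 0 = 1: r = r^2 * 8 mod 41 = 1^2 * 8 = 1*8 = 8
  bit 1 = 0: r = r^2 mod 41 = 8^2 = 23
  bit 2 = 0: r = r^2 mod 41 = 23^2 = 37
  bit 3 = 1: r = r^2 * 8 mod 41 = 37^2 * 8 = 16*8 = 5
  -> s = B^a = 5

Answer: 11 8 5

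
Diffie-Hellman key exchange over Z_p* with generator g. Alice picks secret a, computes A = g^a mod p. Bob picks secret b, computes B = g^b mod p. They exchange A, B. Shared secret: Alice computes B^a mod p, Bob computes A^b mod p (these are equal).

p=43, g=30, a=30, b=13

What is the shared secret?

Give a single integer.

Answer: 41

Derivation:
A = 30^30 mod 43  (bits of 30 = 11110)
  bit 0 = 1: r = r^2 * 30 mod 43 = 1^2 * 30 = 1*30 = 30
  bit 1 = 1: r = r^2 * 30 mod 43 = 30^2 * 30 = 40*30 = 39
  bit 2 = 1: r = r^2 * 30 mod 43 = 39^2 * 30 = 16*30 = 7
  bit 3 = 1: r = r^2 * 30 mod 43 = 7^2 * 30 = 6*30 = 8
  bit 4 = 0: r = r^2 mod 43 = 8^2 = 21
  -> A = 21
B = 30^13 mod 43  (bits of 13 = 1101)
  bit 0 = 1: r = r^2 * 30 mod 43 = 1^2 * 30 = 1*30 = 30
  bit 1 = 1: r = r^2 * 30 mod 43 = 30^2 * 30 = 40*30 = 39
  bit 2 = 0: r = r^2 mod 43 = 39^2 = 16
  bit 3 = 1: r = r^2 * 30 mod 43 = 16^2 * 30 = 41*30 = 26
  -> B = 26
s = B^a = 26^30 mod 43  (bits of 30 = 11110)
  bit 0 = 1: r = r^2 * 26 mod 43 = 1^2 * 26 = 1*26 = 26
  bit 1 = 1: r = r^2 * 26 mod 43 = 26^2 * 26 = 31*26 = 32
  bit 2 = 1: r = r^2 * 26 mod 43 = 32^2 * 26 = 35*26 = 7
  bit 3 = 1: r = r^2 * 26 mod 43 = 7^2 * 26 = 6*26 = 27
  bit 4 = 0: r = r^2 mod 43 = 27^2 = 41
  -> s = B^a = 41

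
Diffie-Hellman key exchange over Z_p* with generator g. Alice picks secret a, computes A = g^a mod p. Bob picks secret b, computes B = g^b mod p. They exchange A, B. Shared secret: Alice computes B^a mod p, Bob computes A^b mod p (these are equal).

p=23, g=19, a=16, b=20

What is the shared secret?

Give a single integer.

Answer: 4

Derivation:
A = 19^16 mod 23  (bits of 16 = 10000)
  bit 0 = 1: r = r^2 * 19 mod 23 = 1^2 * 19 = 1*19 = 19
  bit 1 = 0: r = r^2 mod 23 = 19^2 = 16
  bit 2 = 0: r = r^2 mod 23 = 16^2 = 3
  bit 3 = 0: r = r^2 mod 23 = 3^2 = 9
  bit 4 = 0: r = r^2 mod 23 = 9^2 = 12
  -> A = 12
B = 19^20 mod 23  (bits of 20 = 10100)
  bit 0 = 1: r = r^2 * 19 mod 23 = 1^2 * 19 = 1*19 = 19
  bit 1 = 0: r = r^2 mod 23 = 19^2 = 16
  bit 2 = 1: r = r^2 * 19 mod 23 = 16^2 * 19 = 3*19 = 11
  bit 3 = 0: r = r^2 mod 23 = 11^2 = 6
  bit 4 = 0: r = r^2 mod 23 = 6^2 = 13
  -> B = 13
s = B^a = 13^16 mod 23  (bits of 16 = 10000)
  bit 0 = 1: r = r^2 * 13 mod 23 = 1^2 * 13 = 1*13 = 13
  bit 1 = 0: r = r^2 mod 23 = 13^2 = 8
  bit 2 = 0: r = r^2 mod 23 = 8^2 = 18
  bit 3 = 0: r = r^2 mod 23 = 18^2 = 2
  bit 4 = 0: r = r^2 mod 23 = 2^2 = 4
  -> s = B^a = 4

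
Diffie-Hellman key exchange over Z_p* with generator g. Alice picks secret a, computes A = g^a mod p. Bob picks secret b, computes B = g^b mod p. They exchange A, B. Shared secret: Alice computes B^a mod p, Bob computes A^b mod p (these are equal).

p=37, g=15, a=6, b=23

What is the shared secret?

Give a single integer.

Answer: 11

Derivation:
A = 15^6 mod 37  (bits of 6 = 110)
  bit 0 = 1: r = r^2 * 15 mod 37 = 1^2 * 15 = 1*15 = 15
  bit 1 = 1: r = r^2 * 15 mod 37 = 15^2 * 15 = 3*15 = 8
  bit 2 = 0: r = r^2 mod 37 = 8^2 = 27
  -> A = 27
B = 15^23 mod 37  (bits of 23 = 10111)
  bit 0 = 1: r = r^2 * 15 mod 37 = 1^2 * 15 = 1*15 = 15
  bit 1 = 0: r = r^2 mod 37 = 15^2 = 3
  bit 2 = 1: r = r^2 * 15 mod 37 = 3^2 * 15 = 9*15 = 24
  bit 3 = 1: r = r^2 * 15 mod 37 = 24^2 * 15 = 21*15 = 19
  bit 4 = 1: r = r^2 * 15 mod 37 = 19^2 * 15 = 28*15 = 13
  -> B = 13
s = B^a = 13^6 mod 37  (bits of 6 = 110)
  bit 0 = 1: r = r^2 * 13 mod 37 = 1^2 * 13 = 1*13 = 13
  bit 1 = 1: r = r^2 * 13 mod 37 = 13^2 * 13 = 21*13 = 14
  bit 2 = 0: r = r^2 mod 37 = 14^2 = 11
  -> s = B^a = 11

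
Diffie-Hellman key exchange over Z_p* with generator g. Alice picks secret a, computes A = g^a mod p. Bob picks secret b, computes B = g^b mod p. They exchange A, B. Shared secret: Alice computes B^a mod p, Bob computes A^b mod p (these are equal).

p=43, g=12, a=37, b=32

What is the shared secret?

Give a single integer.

Answer: 14

Derivation:
A = 12^37 mod 43  (bits of 37 = 100101)
  bit 0 = 1: r = r^2 * 12 mod 43 = 1^2 * 12 = 1*12 = 12
  bit 1 = 0: r = r^2 mod 43 = 12^2 = 15
  bit 2 = 0: r = r^2 mod 43 = 15^2 = 10
  bit 3 = 1: r = r^2 * 12 mod 43 = 10^2 * 12 = 14*12 = 39
  bit 4 = 0: r = r^2 mod 43 = 39^2 = 16
  bit 5 = 1: r = r^2 * 12 mod 43 = 16^2 * 12 = 41*12 = 19
  -> A = 19
B = 12^32 mod 43  (bits of 32 = 100000)
  bit 0 = 1: r = r^2 * 12 mod 43 = 1^2 * 12 = 1*12 = 12
  bit 1 = 0: r = r^2 mod 43 = 12^2 = 15
  bit 2 = 0: r = r^2 mod 43 = 15^2 = 10
  bit 3 = 0: r = r^2 mod 43 = 10^2 = 14
  bit 4 = 0: r = r^2 mod 43 = 14^2 = 24
  bit 5 = 0: r = r^2 mod 43 = 24^2 = 17
  -> B = 17
s = B^a = 17^37 mod 43  (bits of 37 = 100101)
  bit 0 = 1: r = r^2 * 17 mod 43 = 1^2 * 17 = 1*17 = 17
  bit 1 = 0: r = r^2 mod 43 = 17^2 = 31
  bit 2 = 0: r = r^2 mod 43 = 31^2 = 15
  bit 3 = 1: r = r^2 * 17 mod 43 = 15^2 * 17 = 10*17 = 41
  bit 4 = 0: r = r^2 mod 43 = 41^2 = 4
  bit 5 = 1: r = r^2 * 17 mod 43 = 4^2 * 17 = 16*17 = 14
  -> s = B^a = 14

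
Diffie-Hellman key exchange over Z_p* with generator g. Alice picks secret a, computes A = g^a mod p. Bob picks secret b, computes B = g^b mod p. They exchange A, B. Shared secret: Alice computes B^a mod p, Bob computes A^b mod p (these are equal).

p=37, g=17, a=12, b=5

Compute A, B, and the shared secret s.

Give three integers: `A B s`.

Answer: 26 19 10

Derivation:
A = 17^12 mod 37  (bits of 12 = 1100)
  bit 0 = 1: r = r^2 * 17 mod 37 = 1^2 * 17 = 1*17 = 17
  bit 1 = 1: r = r^2 * 17 mod 37 = 17^2 * 17 = 30*17 = 29
  bit 2 = 0: r = r^2 mod 37 = 29^2 = 27
  bit 3 = 0: r = r^2 mod 37 = 27^2 = 26
  -> A = 26
B = 17^5 mod 37  (bits of 5 = 101)
  bit 0 = 1: r = r^2 * 17 mod 37 = 1^2 * 17 = 1*17 = 17
  bit 1 = 0: r = r^2 mod 37 = 17^2 = 30
  bit 2 = 1: r = r^2 * 17 mod 37 = 30^2 * 17 = 12*17 = 19
  -> B = 19
s = B^a = 19^12 mod 37  (bits of 12 = 1100)
  bit 0 = 1: r = r^2 * 19 mod 37 = 1^2 * 19 = 1*19 = 19
  bit 1 = 1: r = r^2 * 19 mod 37 = 19^2 * 19 = 28*19 = 14
  bit 2 = 0: r = r^2 mod 37 = 14^2 = 11
  bit 3 = 0: r = r^2 mod 37 = 11^2 = 10
  -> s = B^a = 10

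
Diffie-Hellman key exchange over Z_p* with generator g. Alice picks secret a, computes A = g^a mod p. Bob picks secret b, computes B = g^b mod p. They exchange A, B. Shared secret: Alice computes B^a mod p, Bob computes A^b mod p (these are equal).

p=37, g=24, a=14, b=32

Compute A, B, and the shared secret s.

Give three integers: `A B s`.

Answer: 25 12 7

Derivation:
A = 24^14 mod 37  (bits of 14 = 1110)
  bit 0 = 1: r = r^2 * 24 mod 37 = 1^2 * 24 = 1*24 = 24
  bit 1 = 1: r = r^2 * 24 mod 37 = 24^2 * 24 = 21*24 = 23
  bit 2 = 1: r = r^2 * 24 mod 37 = 23^2 * 24 = 11*24 = 5
  bit 3 = 0: r = r^2 mod 37 = 5^2 = 25
  -> A = 25
B = 24^32 mod 37  (bits of 32 = 100000)
  bit 0 = 1: r = r^2 * 24 mod 37 = 1^2 * 24 = 1*24 = 24
  bit 1 = 0: r = r^2 mod 37 = 24^2 = 21
  bit 2 = 0: r = r^2 mod 37 = 21^2 = 34
  bit 3 = 0: r = r^2 mod 37 = 34^2 = 9
  bit 4 = 0: r = r^2 mod 37 = 9^2 = 7
  bit 5 = 0: r = r^2 mod 37 = 7^2 = 12
  -> B = 12
s = B^a = 12^14 mod 37  (bits of 14 = 1110)
  bit 0 = 1: r = r^2 * 12 mod 37 = 1^2 * 12 = 1*12 = 12
  bit 1 = 1: r = r^2 * 12 mod 37 = 12^2 * 12 = 33*12 = 26
  bit 2 = 1: r = r^2 * 12 mod 37 = 26^2 * 12 = 10*12 = 9
  bit 3 = 0: r = r^2 mod 37 = 9^2 = 7
  -> s = B^a = 7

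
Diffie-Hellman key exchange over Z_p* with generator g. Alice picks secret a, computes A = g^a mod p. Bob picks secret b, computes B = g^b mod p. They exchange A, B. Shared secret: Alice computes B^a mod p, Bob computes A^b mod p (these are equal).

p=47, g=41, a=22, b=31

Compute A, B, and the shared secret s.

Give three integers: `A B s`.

A = 41^22 mod 47  (bits of 22 = 10110)
  bit 0 = 1: r = r^2 * 41 mod 47 = 1^2 * 41 = 1*41 = 41
  bit 1 = 0: r = r^2 mod 47 = 41^2 = 36
  bit 2 = 1: r = r^2 * 41 mod 47 = 36^2 * 41 = 27*41 = 26
  bit 3 = 1: r = r^2 * 41 mod 47 = 26^2 * 41 = 18*41 = 33
  bit 4 = 0: r = r^2 mod 47 = 33^2 = 8
  -> A = 8
B = 41^31 mod 47  (bits of 31 = 11111)
  bit 0 = 1: r = r^2 * 41 mod 47 = 1^2 * 41 = 1*41 = 41
  bit 1 = 1: r = r^2 * 41 mod 47 = 41^2 * 41 = 36*41 = 19
  bit 2 = 1: r = r^2 * 41 mod 47 = 19^2 * 41 = 32*41 = 43
  bit 3 = 1: r = r^2 * 41 mod 47 = 43^2 * 41 = 16*41 = 45
  bit 4 = 1: r = r^2 * 41 mod 47 = 45^2 * 41 = 4*41 = 23
  -> B = 23
s = B^a = 23^22 mod 47  (bits of 22 = 10110)
  bit 0 = 1: r = r^2 * 23 mod 47 = 1^2 * 23 = 1*23 = 23
  bit 1 = 0: r = r^2 mod 47 = 23^2 = 12
  bit 2 = 1: r = r^2 * 23 mod 47 = 12^2 * 23 = 3*23 = 22
  bit 3 = 1: r = r^2 * 23 mod 47 = 22^2 * 23 = 14*23 = 40
  bit 4 = 0: r = r^2 mod 47 = 40^2 = 2
  -> s = B^a = 2

Answer: 8 23 2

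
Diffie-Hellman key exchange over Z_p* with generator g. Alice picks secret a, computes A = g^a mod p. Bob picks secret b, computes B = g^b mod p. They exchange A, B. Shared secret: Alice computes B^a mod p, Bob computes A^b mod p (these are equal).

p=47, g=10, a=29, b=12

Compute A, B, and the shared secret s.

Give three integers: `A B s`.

A = 10^29 mod 47  (bits of 29 = 11101)
  bit 0 = 1: r = r^2 * 10 mod 47 = 1^2 * 10 = 1*10 = 10
  bit 1 = 1: r = r^2 * 10 mod 47 = 10^2 * 10 = 6*10 = 13
  bit 2 = 1: r = r^2 * 10 mod 47 = 13^2 * 10 = 28*10 = 45
  bit 3 = 0: r = r^2 mod 47 = 45^2 = 4
  bit 4 = 1: r = r^2 * 10 mod 47 = 4^2 * 10 = 16*10 = 19
  -> A = 19
B = 10^12 mod 47  (bits of 12 = 1100)
  bit 0 = 1: r = r^2 * 10 mod 47 = 1^2 * 10 = 1*10 = 10
  bit 1 = 1: r = r^2 * 10 mod 47 = 10^2 * 10 = 6*10 = 13
  bit 2 = 0: r = r^2 mod 47 = 13^2 = 28
  bit 3 = 0: r = r^2 mod 47 = 28^2 = 32
  -> B = 32
s = B^a = 32^29 mod 47  (bits of 29 = 11101)
  bit 0 = 1: r = r^2 * 32 mod 47 = 1^2 * 32 = 1*32 = 32
  bit 1 = 1: r = r^2 * 32 mod 47 = 32^2 * 32 = 37*32 = 9
  bit 2 = 1: r = r^2 * 32 mod 47 = 9^2 * 32 = 34*32 = 7
  bit 3 = 0: r = r^2 mod 47 = 7^2 = 2
  bit 4 = 1: r = r^2 * 32 mod 47 = 2^2 * 32 = 4*32 = 34
  -> s = B^a = 34

Answer: 19 32 34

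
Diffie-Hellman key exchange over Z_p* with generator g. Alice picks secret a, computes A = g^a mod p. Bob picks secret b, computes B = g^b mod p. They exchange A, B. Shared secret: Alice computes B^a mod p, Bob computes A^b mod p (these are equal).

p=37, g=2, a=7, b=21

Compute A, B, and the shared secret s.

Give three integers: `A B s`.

A = 2^7 mod 37  (bits of 7 = 111)
  bit 0 = 1: r = r^2 * 2 mod 37 = 1^2 * 2 = 1*2 = 2
  bit 1 = 1: r = r^2 * 2 mod 37 = 2^2 * 2 = 4*2 = 8
  bit 2 = 1: r = r^2 * 2 mod 37 = 8^2 * 2 = 27*2 = 17
  -> A = 17
B = 2^21 mod 37  (bits of 21 = 10101)
  bit 0 = 1: r = r^2 * 2 mod 37 = 1^2 * 2 = 1*2 = 2
  bit 1 = 0: r = r^2 mod 37 = 2^2 = 4
  bit 2 = 1: r = r^2 * 2 mod 37 = 4^2 * 2 = 16*2 = 32
  bit 3 = 0: r = r^2 mod 37 = 32^2 = 25
  bit 4 = 1: r = r^2 * 2 mod 37 = 25^2 * 2 = 33*2 = 29
  -> B = 29
s = B^a = 29^7 mod 37  (bits of 7 = 111)
  bit 0 = 1: r = r^2 * 29 mod 37 = 1^2 * 29 = 1*29 = 29
  bit 1 = 1: r = r^2 * 29 mod 37 = 29^2 * 29 = 27*29 = 6
  bit 2 = 1: r = r^2 * 29 mod 37 = 6^2 * 29 = 36*29 = 8
  -> s = B^a = 8

Answer: 17 29 8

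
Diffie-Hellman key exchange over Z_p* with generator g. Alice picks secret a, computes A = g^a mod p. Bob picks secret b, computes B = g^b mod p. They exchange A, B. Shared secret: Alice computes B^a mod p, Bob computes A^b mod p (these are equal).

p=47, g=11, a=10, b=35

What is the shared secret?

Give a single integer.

Answer: 18

Derivation:
A = 11^10 mod 47  (bits of 10 = 1010)
  bit 0 = 1: r = r^2 * 11 mod 47 = 1^2 * 11 = 1*11 = 11
  bit 1 = 0: r = r^2 mod 47 = 11^2 = 27
  bit 2 = 1: r = r^2 * 11 mod 47 = 27^2 * 11 = 24*11 = 29
  bit 3 = 0: r = r^2 mod 47 = 29^2 = 42
  -> A = 42
B = 11^35 mod 47  (bits of 35 = 100011)
  bit 0 = 1: r = r^2 * 11 mod 47 = 1^2 * 11 = 1*11 = 11
  bit 1 = 0: r = r^2 mod 47 = 11^2 = 27
  bit 2 = 0: r = r^2 mod 47 = 27^2 = 24
  bit 3 = 0: r = r^2 mod 47 = 24^2 = 12
  bit 4 = 1: r = r^2 * 11 mod 47 = 12^2 * 11 = 3*11 = 33
  bit 5 = 1: r = r^2 * 11 mod 47 = 33^2 * 11 = 8*11 = 41
  -> B = 41
s = B^a = 41^10 mod 47  (bits of 10 = 1010)
  bit 0 = 1: r = r^2 * 41 mod 47 = 1^2 * 41 = 1*41 = 41
  bit 1 = 0: r = r^2 mod 47 = 41^2 = 36
  bit 2 = 1: r = r^2 * 41 mod 47 = 36^2 * 41 = 27*41 = 26
  bit 3 = 0: r = r^2 mod 47 = 26^2 = 18
  -> s = B^a = 18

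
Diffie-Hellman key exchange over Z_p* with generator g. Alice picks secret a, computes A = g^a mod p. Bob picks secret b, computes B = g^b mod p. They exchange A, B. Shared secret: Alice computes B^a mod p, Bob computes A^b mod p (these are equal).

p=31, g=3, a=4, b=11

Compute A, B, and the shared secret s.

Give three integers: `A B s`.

A = 3^4 mod 31  (bits of 4 = 100)
  bit 0 = 1: r = r^2 * 3 mod 31 = 1^2 * 3 = 1*3 = 3
  bit 1 = 0: r = r^2 mod 31 = 3^2 = 9
  bit 2 = 0: r = r^2 mod 31 = 9^2 = 19
  -> A = 19
B = 3^11 mod 31  (bits of 11 = 1011)
  bit 0 = 1: r = r^2 * 3 mod 31 = 1^2 * 3 = 1*3 = 3
  bit 1 = 0: r = r^2 mod 31 = 3^2 = 9
  bit 2 = 1: r = r^2 * 3 mod 31 = 9^2 * 3 = 19*3 = 26
  bit 3 = 1: r = r^2 * 3 mod 31 = 26^2 * 3 = 25*3 = 13
  -> B = 13
s = B^a = 13^4 mod 31  (bits of 4 = 100)
  bit 0 = 1: r = r^2 * 13 mod 31 = 1^2 * 13 = 1*13 = 13
  bit 1 = 0: r = r^2 mod 31 = 13^2 = 14
  bit 2 = 0: r = r^2 mod 31 = 14^2 = 10
  -> s = B^a = 10

Answer: 19 13 10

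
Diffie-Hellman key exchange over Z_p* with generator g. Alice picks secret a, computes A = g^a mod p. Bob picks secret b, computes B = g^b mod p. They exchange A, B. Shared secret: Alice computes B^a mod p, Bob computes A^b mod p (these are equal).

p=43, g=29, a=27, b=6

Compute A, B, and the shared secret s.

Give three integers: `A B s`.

A = 29^27 mod 43  (bits of 27 = 11011)
  bit 0 = 1: r = r^2 * 29 mod 43 = 1^2 * 29 = 1*29 = 29
  bit 1 = 1: r = r^2 * 29 mod 43 = 29^2 * 29 = 24*29 = 8
  bit 2 = 0: r = r^2 mod 43 = 8^2 = 21
  bit 3 = 1: r = r^2 * 29 mod 43 = 21^2 * 29 = 11*29 = 18
  bit 4 = 1: r = r^2 * 29 mod 43 = 18^2 * 29 = 23*29 = 22
  -> A = 22
B = 29^6 mod 43  (bits of 6 = 110)
  bit 0 = 1: r = r^2 * 29 mod 43 = 1^2 * 29 = 1*29 = 29
  bit 1 = 1: r = r^2 * 29 mod 43 = 29^2 * 29 = 24*29 = 8
  bit 2 = 0: r = r^2 mod 43 = 8^2 = 21
  -> B = 21
s = B^a = 21^27 mod 43  (bits of 27 = 11011)
  bit 0 = 1: r = r^2 * 21 mod 43 = 1^2 * 21 = 1*21 = 21
  bit 1 = 1: r = r^2 * 21 mod 43 = 21^2 * 21 = 11*21 = 16
  bit 2 = 0: r = r^2 mod 43 = 16^2 = 41
  bit 3 = 1: r = r^2 * 21 mod 43 = 41^2 * 21 = 4*21 = 41
  bit 4 = 1: r = r^2 * 21 mod 43 = 41^2 * 21 = 4*21 = 41
  -> s = B^a = 41

Answer: 22 21 41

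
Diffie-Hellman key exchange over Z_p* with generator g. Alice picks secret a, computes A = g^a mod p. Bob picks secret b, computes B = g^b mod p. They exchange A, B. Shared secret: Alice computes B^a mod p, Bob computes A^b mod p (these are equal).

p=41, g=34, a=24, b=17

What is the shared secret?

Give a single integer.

Answer: 37

Derivation:
A = 34^24 mod 41  (bits of 24 = 11000)
  bit 0 = 1: r = r^2 * 34 mod 41 = 1^2 * 34 = 1*34 = 34
  bit 1 = 1: r = r^2 * 34 mod 41 = 34^2 * 34 = 8*34 = 26
  bit 2 = 0: r = r^2 mod 41 = 26^2 = 20
  bit 3 = 0: r = r^2 mod 41 = 20^2 = 31
  bit 4 = 0: r = r^2 mod 41 = 31^2 = 18
  -> A = 18
B = 34^17 mod 41  (bits of 17 = 10001)
  bit 0 = 1: r = r^2 * 34 mod 41 = 1^2 * 34 = 1*34 = 34
  bit 1 = 0: r = r^2 mod 41 = 34^2 = 8
  bit 2 = 0: r = r^2 mod 41 = 8^2 = 23
  bit 3 = 0: r = r^2 mod 41 = 23^2 = 37
  bit 4 = 1: r = r^2 * 34 mod 41 = 37^2 * 34 = 16*34 = 11
  -> B = 11
s = B^a = 11^24 mod 41  (bits of 24 = 11000)
  bit 0 = 1: r = r^2 * 11 mod 41 = 1^2 * 11 = 1*11 = 11
  bit 1 = 1: r = r^2 * 11 mod 41 = 11^2 * 11 = 39*11 = 19
  bit 2 = 0: r = r^2 mod 41 = 19^2 = 33
  bit 3 = 0: r = r^2 mod 41 = 33^2 = 23
  bit 4 = 0: r = r^2 mod 41 = 23^2 = 37
  -> s = B^a = 37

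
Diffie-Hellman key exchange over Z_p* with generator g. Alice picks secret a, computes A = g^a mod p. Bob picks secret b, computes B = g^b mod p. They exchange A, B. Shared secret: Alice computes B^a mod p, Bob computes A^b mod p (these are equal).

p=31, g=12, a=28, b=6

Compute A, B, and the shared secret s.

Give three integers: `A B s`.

A = 12^28 mod 31  (bits of 28 = 11100)
  bit 0 = 1: r = r^2 * 12 mod 31 = 1^2 * 12 = 1*12 = 12
  bit 1 = 1: r = r^2 * 12 mod 31 = 12^2 * 12 = 20*12 = 23
  bit 2 = 1: r = r^2 * 12 mod 31 = 23^2 * 12 = 2*12 = 24
  bit 3 = 0: r = r^2 mod 31 = 24^2 = 18
  bit 4 = 0: r = r^2 mod 31 = 18^2 = 14
  -> A = 14
B = 12^6 mod 31  (bits of 6 = 110)
  bit 0 = 1: r = r^2 * 12 mod 31 = 1^2 * 12 = 1*12 = 12
  bit 1 = 1: r = r^2 * 12 mod 31 = 12^2 * 12 = 20*12 = 23
  bit 2 = 0: r = r^2 mod 31 = 23^2 = 2
  -> B = 2
s = B^a = 2^28 mod 31  (bits of 28 = 11100)
  bit 0 = 1: r = r^2 * 2 mod 31 = 1^2 * 2 = 1*2 = 2
  bit 1 = 1: r = r^2 * 2 mod 31 = 2^2 * 2 = 4*2 = 8
  bit 2 = 1: r = r^2 * 2 mod 31 = 8^2 * 2 = 2*2 = 4
  bit 3 = 0: r = r^2 mod 31 = 4^2 = 16
  bit 4 = 0: r = r^2 mod 31 = 16^2 = 8
  -> s = B^a = 8

Answer: 14 2 8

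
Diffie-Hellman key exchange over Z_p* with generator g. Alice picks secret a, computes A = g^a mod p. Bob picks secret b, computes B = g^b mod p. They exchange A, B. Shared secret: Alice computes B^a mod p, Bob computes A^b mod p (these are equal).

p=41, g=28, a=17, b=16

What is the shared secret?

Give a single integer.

Answer: 37

Derivation:
A = 28^17 mod 41  (bits of 17 = 10001)
  bit 0 = 1: r = r^2 * 28 mod 41 = 1^2 * 28 = 1*28 = 28
  bit 1 = 0: r = r^2 mod 41 = 28^2 = 5
  bit 2 = 0: r = r^2 mod 41 = 5^2 = 25
  bit 3 = 0: r = r^2 mod 41 = 25^2 = 10
  bit 4 = 1: r = r^2 * 28 mod 41 = 10^2 * 28 = 18*28 = 12
  -> A = 12
B = 28^16 mod 41  (bits of 16 = 10000)
  bit 0 = 1: r = r^2 * 28 mod 41 = 1^2 * 28 = 1*28 = 28
  bit 1 = 0: r = r^2 mod 41 = 28^2 = 5
  bit 2 = 0: r = r^2 mod 41 = 5^2 = 25
  bit 3 = 0: r = r^2 mod 41 = 25^2 = 10
  bit 4 = 0: r = r^2 mod 41 = 10^2 = 18
  -> B = 18
s = B^a = 18^17 mod 41  (bits of 17 = 10001)
  bit 0 = 1: r = r^2 * 18 mod 41 = 1^2 * 18 = 1*18 = 18
  bit 1 = 0: r = r^2 mod 41 = 18^2 = 37
  bit 2 = 0: r = r^2 mod 41 = 37^2 = 16
  bit 3 = 0: r = r^2 mod 41 = 16^2 = 10
  bit 4 = 1: r = r^2 * 18 mod 41 = 10^2 * 18 = 18*18 = 37
  -> s = B^a = 37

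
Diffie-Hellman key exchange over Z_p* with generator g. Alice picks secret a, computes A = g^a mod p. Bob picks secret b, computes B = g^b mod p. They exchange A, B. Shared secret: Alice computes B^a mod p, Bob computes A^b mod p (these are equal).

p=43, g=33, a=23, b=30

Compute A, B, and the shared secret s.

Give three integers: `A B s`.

Answer: 29 41 4

Derivation:
A = 33^23 mod 43  (bits of 23 = 10111)
  bit 0 = 1: r = r^2 * 33 mod 43 = 1^2 * 33 = 1*33 = 33
  bit 1 = 0: r = r^2 mod 43 = 33^2 = 14
  bit 2 = 1: r = r^2 * 33 mod 43 = 14^2 * 33 = 24*33 = 18
  bit 3 = 1: r = r^2 * 33 mod 43 = 18^2 * 33 = 23*33 = 28
  bit 4 = 1: r = r^2 * 33 mod 43 = 28^2 * 33 = 10*33 = 29
  -> A = 29
B = 33^30 mod 43  (bits of 30 = 11110)
  bit 0 = 1: r = r^2 * 33 mod 43 = 1^2 * 33 = 1*33 = 33
  bit 1 = 1: r = r^2 * 33 mod 43 = 33^2 * 33 = 14*33 = 32
  bit 2 = 1: r = r^2 * 33 mod 43 = 32^2 * 33 = 35*33 = 37
  bit 3 = 1: r = r^2 * 33 mod 43 = 37^2 * 33 = 36*33 = 27
  bit 4 = 0: r = r^2 mod 43 = 27^2 = 41
  -> B = 41
s = B^a = 41^23 mod 43  (bits of 23 = 10111)
  bit 0 = 1: r = r^2 * 41 mod 43 = 1^2 * 41 = 1*41 = 41
  bit 1 = 0: r = r^2 mod 43 = 41^2 = 4
  bit 2 = 1: r = r^2 * 41 mod 43 = 4^2 * 41 = 16*41 = 11
  bit 3 = 1: r = r^2 * 41 mod 43 = 11^2 * 41 = 35*41 = 16
  bit 4 = 1: r = r^2 * 41 mod 43 = 16^2 * 41 = 41*41 = 4
  -> s = B^a = 4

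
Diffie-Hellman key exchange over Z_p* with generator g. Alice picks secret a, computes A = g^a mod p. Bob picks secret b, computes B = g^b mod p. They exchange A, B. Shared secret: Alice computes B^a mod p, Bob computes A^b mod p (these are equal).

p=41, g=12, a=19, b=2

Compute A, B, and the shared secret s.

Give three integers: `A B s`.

Answer: 17 21 2

Derivation:
A = 12^19 mod 41  (bits of 19 = 10011)
  bit 0 = 1: r = r^2 * 12 mod 41 = 1^2 * 12 = 1*12 = 12
  bit 1 = 0: r = r^2 mod 41 = 12^2 = 21
  bit 2 = 0: r = r^2 mod 41 = 21^2 = 31
  bit 3 = 1: r = r^2 * 12 mod 41 = 31^2 * 12 = 18*12 = 11
  bit 4 = 1: r = r^2 * 12 mod 41 = 11^2 * 12 = 39*12 = 17
  -> A = 17
B = 12^2 mod 41  (bits of 2 = 10)
  bit 0 = 1: r = r^2 * 12 mod 41 = 1^2 * 12 = 1*12 = 12
  bit 1 = 0: r = r^2 mod 41 = 12^2 = 21
  -> B = 21
s = B^a = 21^19 mod 41  (bits of 19 = 10011)
  bit 0 = 1: r = r^2 * 21 mod 41 = 1^2 * 21 = 1*21 = 21
  bit 1 = 0: r = r^2 mod 41 = 21^2 = 31
  bit 2 = 0: r = r^2 mod 41 = 31^2 = 18
  bit 3 = 1: r = r^2 * 21 mod 41 = 18^2 * 21 = 37*21 = 39
  bit 4 = 1: r = r^2 * 21 mod 41 = 39^2 * 21 = 4*21 = 2
  -> s = B^a = 2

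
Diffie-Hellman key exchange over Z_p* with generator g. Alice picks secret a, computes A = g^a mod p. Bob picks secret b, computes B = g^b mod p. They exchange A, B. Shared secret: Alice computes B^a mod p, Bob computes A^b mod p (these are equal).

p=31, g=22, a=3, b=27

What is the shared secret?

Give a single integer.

Answer: 23

Derivation:
A = 22^3 mod 31  (bits of 3 = 11)
  bit 0 = 1: r = r^2 * 22 mod 31 = 1^2 * 22 = 1*22 = 22
  bit 1 = 1: r = r^2 * 22 mod 31 = 22^2 * 22 = 19*22 = 15
  -> A = 15
B = 22^27 mod 31  (bits of 27 = 11011)
  bit 0 = 1: r = r^2 * 22 mod 31 = 1^2 * 22 = 1*22 = 22
  bit 1 = 1: r = r^2 * 22 mod 31 = 22^2 * 22 = 19*22 = 15
  bit 2 = 0: r = r^2 mod 31 = 15^2 = 8
  bit 3 = 1: r = r^2 * 22 mod 31 = 8^2 * 22 = 2*22 = 13
  bit 4 = 1: r = r^2 * 22 mod 31 = 13^2 * 22 = 14*22 = 29
  -> B = 29
s = B^a = 29^3 mod 31  (bits of 3 = 11)
  bit 0 = 1: r = r^2 * 29 mod 31 = 1^2 * 29 = 1*29 = 29
  bit 1 = 1: r = r^2 * 29 mod 31 = 29^2 * 29 = 4*29 = 23
  -> s = B^a = 23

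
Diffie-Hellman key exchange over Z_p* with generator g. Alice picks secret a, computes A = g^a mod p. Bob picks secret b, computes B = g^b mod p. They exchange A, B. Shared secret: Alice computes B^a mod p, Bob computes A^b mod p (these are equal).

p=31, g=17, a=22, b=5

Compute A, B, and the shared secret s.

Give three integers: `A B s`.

A = 17^22 mod 31  (bits of 22 = 10110)
  bit 0 = 1: r = r^2 * 17 mod 31 = 1^2 * 17 = 1*17 = 17
  bit 1 = 0: r = r^2 mod 31 = 17^2 = 10
  bit 2 = 1: r = r^2 * 17 mod 31 = 10^2 * 17 = 7*17 = 26
  bit 3 = 1: r = r^2 * 17 mod 31 = 26^2 * 17 = 25*17 = 22
  bit 4 = 0: r = r^2 mod 31 = 22^2 = 19
  -> A = 19
B = 17^5 mod 31  (bits of 5 = 101)
  bit 0 = 1: r = r^2 * 17 mod 31 = 1^2 * 17 = 1*17 = 17
  bit 1 = 0: r = r^2 mod 31 = 17^2 = 10
  bit 2 = 1: r = r^2 * 17 mod 31 = 10^2 * 17 = 7*17 = 26
  -> B = 26
s = B^a = 26^22 mod 31  (bits of 22 = 10110)
  bit 0 = 1: r = r^2 * 26 mod 31 = 1^2 * 26 = 1*26 = 26
  bit 1 = 0: r = r^2 mod 31 = 26^2 = 25
  bit 2 = 1: r = r^2 * 26 mod 31 = 25^2 * 26 = 5*26 = 6
  bit 3 = 1: r = r^2 * 26 mod 31 = 6^2 * 26 = 5*26 = 6
  bit 4 = 0: r = r^2 mod 31 = 6^2 = 5
  -> s = B^a = 5

Answer: 19 26 5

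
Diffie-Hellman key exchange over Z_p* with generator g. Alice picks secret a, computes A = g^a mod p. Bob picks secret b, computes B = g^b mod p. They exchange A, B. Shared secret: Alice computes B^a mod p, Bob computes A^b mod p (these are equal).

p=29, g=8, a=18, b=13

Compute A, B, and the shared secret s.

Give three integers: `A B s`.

A = 8^18 mod 29  (bits of 18 = 10010)
  bit 0 = 1: r = r^2 * 8 mod 29 = 1^2 * 8 = 1*8 = 8
  bit 1 = 0: r = r^2 mod 29 = 8^2 = 6
  bit 2 = 0: r = r^2 mod 29 = 6^2 = 7
  bit 3 = 1: r = r^2 * 8 mod 29 = 7^2 * 8 = 20*8 = 15
  bit 4 = 0: r = r^2 mod 29 = 15^2 = 22
  -> A = 22
B = 8^13 mod 29  (bits of 13 = 1101)
  bit 0 = 1: r = r^2 * 8 mod 29 = 1^2 * 8 = 1*8 = 8
  bit 1 = 1: r = r^2 * 8 mod 29 = 8^2 * 8 = 6*8 = 19
  bit 2 = 0: r = r^2 mod 29 = 19^2 = 13
  bit 3 = 1: r = r^2 * 8 mod 29 = 13^2 * 8 = 24*8 = 18
  -> B = 18
s = B^a = 18^18 mod 29  (bits of 18 = 10010)
  bit 0 = 1: r = r^2 * 18 mod 29 = 1^2 * 18 = 1*18 = 18
  bit 1 = 0: r = r^2 mod 29 = 18^2 = 5
  bit 2 = 0: r = r^2 mod 29 = 5^2 = 25
  bit 3 = 1: r = r^2 * 18 mod 29 = 25^2 * 18 = 16*18 = 27
  bit 4 = 0: r = r^2 mod 29 = 27^2 = 4
  -> s = B^a = 4

Answer: 22 18 4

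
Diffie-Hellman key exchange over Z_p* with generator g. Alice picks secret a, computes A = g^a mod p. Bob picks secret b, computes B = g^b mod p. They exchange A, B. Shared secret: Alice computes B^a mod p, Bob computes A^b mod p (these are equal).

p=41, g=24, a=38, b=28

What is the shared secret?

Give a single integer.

A = 24^38 mod 41  (bits of 38 = 100110)
  bit 0 = 1: r = r^2 * 24 mod 41 = 1^2 * 24 = 1*24 = 24
  bit 1 = 0: r = r^2 mod 41 = 24^2 = 2
  bit 2 = 0: r = r^2 mod 41 = 2^2 = 4
  bit 3 = 1: r = r^2 * 24 mod 41 = 4^2 * 24 = 16*24 = 15
  bit 4 = 1: r = r^2 * 24 mod 41 = 15^2 * 24 = 20*24 = 29
  bit 5 = 0: r = r^2 mod 41 = 29^2 = 21
  -> A = 21
B = 24^28 mod 41  (bits of 28 = 11100)
  bit 0 = 1: r = r^2 * 24 mod 41 = 1^2 * 24 = 1*24 = 24
  bit 1 = 1: r = r^2 * 24 mod 41 = 24^2 * 24 = 2*24 = 7
  bit 2 = 1: r = r^2 * 24 mod 41 = 7^2 * 24 = 8*24 = 28
  bit 3 = 0: r = r^2 mod 41 = 28^2 = 5
  bit 4 = 0: r = r^2 mod 41 = 5^2 = 25
  -> B = 25
s = B^a = 25^38 mod 41  (bits of 38 = 100110)
  bit 0 = 1: r = r^2 * 25 mod 41 = 1^2 * 25 = 1*25 = 25
  bit 1 = 0: r = r^2 mod 41 = 25^2 = 10
  bit 2 = 0: r = r^2 mod 41 = 10^2 = 18
  bit 3 = 1: r = r^2 * 25 mod 41 = 18^2 * 25 = 37*25 = 23
  bit 4 = 1: r = r^2 * 25 mod 41 = 23^2 * 25 = 37*25 = 23
  bit 5 = 0: r = r^2 mod 41 = 23^2 = 37
  -> s = B^a = 37

Answer: 37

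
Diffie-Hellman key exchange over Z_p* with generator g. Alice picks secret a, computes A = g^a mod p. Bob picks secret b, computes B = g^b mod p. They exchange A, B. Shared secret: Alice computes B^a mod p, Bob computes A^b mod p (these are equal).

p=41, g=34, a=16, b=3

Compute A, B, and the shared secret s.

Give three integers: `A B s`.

A = 34^16 mod 41  (bits of 16 = 10000)
  bit 0 = 1: r = r^2 * 34 mod 41 = 1^2 * 34 = 1*34 = 34
  bit 1 = 0: r = r^2 mod 41 = 34^2 = 8
  bit 2 = 0: r = r^2 mod 41 = 8^2 = 23
  bit 3 = 0: r = r^2 mod 41 = 23^2 = 37
  bit 4 = 0: r = r^2 mod 41 = 37^2 = 16
  -> A = 16
B = 34^3 mod 41  (bits of 3 = 11)
  bit 0 = 1: r = r^2 * 34 mod 41 = 1^2 * 34 = 1*34 = 34
  bit 1 = 1: r = r^2 * 34 mod 41 = 34^2 * 34 = 8*34 = 26
  -> B = 26
s = B^a = 26^16 mod 41  (bits of 16 = 10000)
  bit 0 = 1: r = r^2 * 26 mod 41 = 1^2 * 26 = 1*26 = 26
  bit 1 = 0: r = r^2 mod 41 = 26^2 = 20
  bit 2 = 0: r = r^2 mod 41 = 20^2 = 31
  bit 3 = 0: r = r^2 mod 41 = 31^2 = 18
  bit 4 = 0: r = r^2 mod 41 = 18^2 = 37
  -> s = B^a = 37

Answer: 16 26 37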